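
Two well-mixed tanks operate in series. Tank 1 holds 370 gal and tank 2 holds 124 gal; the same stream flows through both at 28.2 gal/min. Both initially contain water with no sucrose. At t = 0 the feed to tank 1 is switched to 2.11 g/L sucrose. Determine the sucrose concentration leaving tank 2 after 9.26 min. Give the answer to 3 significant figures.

0.673 g/L

Species balance on tank i: dCᵢ/dt = (Cᵢ₋₁ − Cᵢ)/τᵢ with τᵢ = Vᵢ/Q.
τ₁ = 370/28.2 = 13.121 min; τ₂ = 124/28.2 = 4.3972 min.
Tank 1: C₁ = C_in(1 − e^(−t/τ₁)). Tank 2 (τ₁ ≠ τ₂): C₂ = C_in[1 − (τ₁ e^(−t/τ₁) − τ₂ e^(−t/τ₂))/(τ₁ − τ₂)].
At t = 9.26: e^(−t/τ₁) = 0.49373, e^(−t/τ₂) = 0.12174.
C₂ = 2.11·[1 − (13.121·0.49373 − 4.3972·0.12174)/(8.7234)] = 2.11·0.31876 = 0.67258 g/L.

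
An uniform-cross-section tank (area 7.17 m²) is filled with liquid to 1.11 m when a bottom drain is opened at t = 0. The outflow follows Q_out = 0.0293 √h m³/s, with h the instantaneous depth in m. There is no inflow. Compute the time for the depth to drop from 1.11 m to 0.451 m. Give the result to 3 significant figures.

187 s

Accumulation of liquid (constant cross-section A): A dh/dt = −0.0293 √h.
Separate and integrate: 2(√h − √h₀) = −(0.0293/A) t.
t = 2A(√h₀ − √h)/0.0293 = 2·7.17·(√1.11 − √0.451)/0.0293
  = 14.340 × (1.0536 − 0.67157) / 0.0293 = 186.96 s.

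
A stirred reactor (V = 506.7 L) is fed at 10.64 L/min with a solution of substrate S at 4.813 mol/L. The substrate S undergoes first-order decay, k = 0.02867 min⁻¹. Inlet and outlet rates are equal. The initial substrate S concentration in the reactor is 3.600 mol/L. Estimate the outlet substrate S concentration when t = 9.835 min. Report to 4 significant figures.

Species balance: V dC/dt = Q C_in − Q C − k V C.
This is linear with rate a = Q/V + k = 0.0496686 min⁻¹.
C_ss = Q C_in/(Q + kV) = 2.03481 mol/L; C(t) = C_ss + (C₀ − C_ss) e^(−a t).
C(9.835) = 2.03481 + (1.56519)·e^(−0.0496686·9.835) = 2.03481 + (1.56519)·0.613552 = 2.99514 mol/L.

2.995 mol/L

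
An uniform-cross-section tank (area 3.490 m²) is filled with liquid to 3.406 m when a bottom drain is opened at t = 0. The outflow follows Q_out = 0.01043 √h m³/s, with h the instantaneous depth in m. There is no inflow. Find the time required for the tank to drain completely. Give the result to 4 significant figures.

1235 s

With no inflow, A dh/dt = −0.01043 √h.
∫ h^(−1/2) dh = −(0.01043/A) ∫ dt, giving 2√h = 2√h₀ − (0.01043/A) t.
Set h = 0: 2√h₀ = (0.01043/A) t_empty ⇒ t_empty = 2A√h₀/0.01043.
t_empty = 2·3.490·√3.406/0.01043 = 6.98000·1.84554/0.01043 = 1235.08 s.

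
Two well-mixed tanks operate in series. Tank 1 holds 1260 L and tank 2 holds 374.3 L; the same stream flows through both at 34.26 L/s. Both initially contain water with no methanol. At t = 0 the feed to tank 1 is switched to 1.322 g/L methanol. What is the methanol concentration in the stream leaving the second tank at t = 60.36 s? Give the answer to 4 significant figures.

0.9599 g/L

Time constants: τᵢ = Vᵢ/Q for each well-mixed tank.
τ₁ = 1260/34.26 = 36.7776 s; τ₂ = 374.3/34.26 = 10.9253 s.
Tank 1: C₁ = C_in(1 − e^(−t/τ₁)). Tank 2 (τ₁ ≠ τ₂): C₂ = C_in[1 − (τ₁ e^(−t/τ₁) − τ₂ e^(−t/τ₂))/(τ₁ − τ₂)].
At t = 60.36: e^(−t/τ₁) = 0.193744, e^(−t/τ₂) = 0.00398666.
C₂ = 1.322·[1 − (36.7776·0.193744 − 10.9253·0.00398666)/(25.8523)] = 1.322·0.726064 = 0.959856 g/L.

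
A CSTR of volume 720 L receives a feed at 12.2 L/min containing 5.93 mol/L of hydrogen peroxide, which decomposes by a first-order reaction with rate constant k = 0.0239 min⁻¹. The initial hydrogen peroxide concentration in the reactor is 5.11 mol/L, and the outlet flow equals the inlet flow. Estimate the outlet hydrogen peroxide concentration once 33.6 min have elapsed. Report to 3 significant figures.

3.13 mol/L

V dC/dt = Q(C_in − C) − k V C.
This is linear with rate a = Q/V + k = 0.040844 min⁻¹.
C_ss = Q C_in/(Q + kV) = 2.4601 mol/L; C(t) = C_ss + (C₀ − C_ss) e^(−a t).
C(33.6) = 2.4601 + (2.6499)·e^(−0.040844·33.6) = 2.4601 + (2.6499)·0.25350 = 3.1318 mol/L.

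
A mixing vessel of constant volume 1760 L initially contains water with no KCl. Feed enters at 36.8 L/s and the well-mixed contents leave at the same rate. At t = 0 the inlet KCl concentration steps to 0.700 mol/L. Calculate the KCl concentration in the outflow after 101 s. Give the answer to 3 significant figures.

0.615 mol/L

Unsteady species balance (constant V, well mixed): V dC/dt = Q(C_in − C).
So dC/dt = (C_in − C)/τ with τ = V/Q = 1760/36.8 = 47.826 s.
Integrating: C(t) = C_in + (C₀ − C_in) e^(−t/τ).
C(101) = 0.700 + (0 − 0.700)·e^(−101/47.826) = 0.700 + (-0.70000)·0.12102 = 0.61529 mol/L.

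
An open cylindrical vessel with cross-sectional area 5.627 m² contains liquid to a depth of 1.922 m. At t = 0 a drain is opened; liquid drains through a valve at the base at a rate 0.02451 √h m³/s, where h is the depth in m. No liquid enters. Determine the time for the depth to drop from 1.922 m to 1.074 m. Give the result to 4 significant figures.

With no inflow, A dh/dt = −0.02451 √h.
Separate and integrate: 2(√h − √h₀) = −(0.02451/A) t.
t = 2A(√h₀ − √h)/0.02451 = 2·5.627·(√1.922 − √1.074)/0.02451
  = 11.2540 × (1.38636 − 1.03634) / 0.02451 = 160.716 s.

160.7 s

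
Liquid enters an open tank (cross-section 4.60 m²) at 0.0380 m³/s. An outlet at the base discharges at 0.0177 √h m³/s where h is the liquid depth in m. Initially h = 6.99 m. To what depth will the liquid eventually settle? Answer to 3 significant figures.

4.61 m

A dh/dt = Q_in − 0.0177 √h. Steady state requires inflow = outflow:
Q_in = 0.0177 √h_ss ⇒ √h_ss = 0.0380/0.0177 = 2.1469.
h_ss = 2.1469² = 4.6091 m. (Since h₀ = 6.99 m > h_ss, the level will fall toward this value.)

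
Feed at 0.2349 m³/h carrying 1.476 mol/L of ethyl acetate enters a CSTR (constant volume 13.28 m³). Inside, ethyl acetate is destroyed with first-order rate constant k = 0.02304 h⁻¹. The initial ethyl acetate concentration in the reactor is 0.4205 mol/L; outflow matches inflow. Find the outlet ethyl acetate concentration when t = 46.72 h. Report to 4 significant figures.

Species balance: V dC/dt = Q C_in − Q C − k V C.
This is linear with rate a = Q/V + k = 0.0407283 h⁻¹.
C_ss = Q C_in/(Q + kV) = 0.641026 mol/L; C(t) = C_ss + (C₀ − C_ss) e^(−a t).
C(46.72) = 0.641026 + (-0.220526)·e^(−0.0407283·46.72) = 0.641026 + (-0.220526)·0.149147 = 0.608135 mol/L.

0.6081 mol/L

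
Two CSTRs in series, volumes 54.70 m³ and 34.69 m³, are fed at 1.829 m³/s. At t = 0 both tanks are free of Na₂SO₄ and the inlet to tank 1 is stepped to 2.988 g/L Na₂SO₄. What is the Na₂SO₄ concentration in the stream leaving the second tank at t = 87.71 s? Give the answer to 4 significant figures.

2.604 g/L

Each tank obeys Vᵢ dCᵢ/dt = Q(Cᵢ₋₁ − Cᵢ), so τᵢ = Vᵢ/Q.
τ₁ = 54.70/1.829 = 29.9071 s; τ₂ = 34.69/1.829 = 18.9666 s.
Tank 1: C₁ = C_in(1 − e^(−t/τ₁)). Tank 2 (τ₁ ≠ τ₂): C₂ = C_in[1 − (τ₁ e^(−t/τ₁) − τ₂ e^(−t/τ₂))/(τ₁ − τ₂)].
At t = 87.71: e^(−t/τ₁) = 0.0532502, e^(−t/τ₂) = 0.00980921.
C₂ = 2.988·[1 − (29.9071·0.0532502 − 18.9666·0.00980921)/(10.9404)] = 2.988·0.871439 = 2.60386 g/L.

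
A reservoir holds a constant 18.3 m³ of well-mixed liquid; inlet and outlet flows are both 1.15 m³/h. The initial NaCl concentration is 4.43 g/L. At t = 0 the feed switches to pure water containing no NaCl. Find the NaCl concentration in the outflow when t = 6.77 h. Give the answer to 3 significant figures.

2.89 g/L

Mass balance on the solute (V constant): V dC/dt = Q(C_in − C).
Rewrite as dC/dt + C/τ = C_in/τ, τ = V/Q = 15.913 h.
Integrating: C(t) = C_in + (C₀ − C_in) e^(−t/τ).
C(6.77) = 0 + (4.43 − 0)·e^(−6.77/15.913) = 0 + (4.4300)·0.65348 = 2.8949 g/L.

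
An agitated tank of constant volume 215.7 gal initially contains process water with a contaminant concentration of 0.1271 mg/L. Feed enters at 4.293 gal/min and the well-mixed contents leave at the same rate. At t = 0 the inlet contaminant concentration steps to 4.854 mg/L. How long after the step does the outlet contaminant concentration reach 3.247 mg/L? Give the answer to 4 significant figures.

Accumulation = in − out for the solute gives V dC/dt = Q(C_in − C), so τ = V/Q = 50.2446 min.
C(t) = C_in + (C₀ − C_in) e^(−t/τ). Set C = 3.247 and solve for t:
e^(−t/τ) = (C − C_in)/(C₀ − C_in) = (3.247 − 4.854)/(0.1271 − 4.854) = 0.339969
t = −τ ln(…) = 50.2446 × 1.07890 = 54.2089 min.

54.21 min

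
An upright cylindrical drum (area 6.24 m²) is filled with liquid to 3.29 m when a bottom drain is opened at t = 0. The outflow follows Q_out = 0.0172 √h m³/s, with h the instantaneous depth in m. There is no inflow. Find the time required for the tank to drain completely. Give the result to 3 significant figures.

With no inflow, A dh/dt = −0.0172 √h.
This is separable: 2 d(√h)/dt = −0.0172/A, so √h = √h₀ − (0.0172/(2A)) t.
Tank is empty when √h = 0: t_empty = 2A√h₀/0.0172.
t_empty = 2·6.24·√3.29/0.0172 = 12.480·1.8138/0.0172 = 1316.1 s.

1320 s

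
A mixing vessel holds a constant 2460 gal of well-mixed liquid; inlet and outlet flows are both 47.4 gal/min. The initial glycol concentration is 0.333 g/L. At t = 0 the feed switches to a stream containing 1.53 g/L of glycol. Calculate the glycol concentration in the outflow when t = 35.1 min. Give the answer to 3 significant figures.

Unsteady species balance (constant V, well mixed): V dC/dt = Q(C_in − C).
So dC/dt = (C_in − C)/τ with τ = V/Q = 2460/47.4 = 51.899 min.
Integrating: C(t) = C_in + (C₀ − C_in) e^(−t/τ).
C(35.1) = 1.53 + (0.333 − 1.53)·e^(−35.1/51.899) = 1.53 + (-1.1970)·0.50849 = 0.92134 g/L.

0.921 g/L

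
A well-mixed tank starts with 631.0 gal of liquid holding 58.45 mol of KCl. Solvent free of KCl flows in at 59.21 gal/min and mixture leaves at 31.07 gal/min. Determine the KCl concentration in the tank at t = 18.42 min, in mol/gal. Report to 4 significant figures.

0.02623 mol/gal

Total volume: dV/dt = Q_in − Q_out = 28.1400 gal/min, so V(t) = 631.0 + 28.1400 t and V(18.42) = 1149.34 gal.
Species balance (pure solvent in): dm/dt = −Q_out · m/V(t).
dm/m = −Q_out dt/(V₀ + 28.1400 t); integrating gives ln(m/m₀) = −(Q_out/(Q_in−Q_out)) ln(V/V₀).
m = m₀ (V₀/V)^(Q_out/(Q_in−Q_out)) = 58.45 × (631.0/1149.34)^(1.10412) = 30.1474 mol.
C = m/V = 30.1474/1149.34 = 0.0262302 mol/gal.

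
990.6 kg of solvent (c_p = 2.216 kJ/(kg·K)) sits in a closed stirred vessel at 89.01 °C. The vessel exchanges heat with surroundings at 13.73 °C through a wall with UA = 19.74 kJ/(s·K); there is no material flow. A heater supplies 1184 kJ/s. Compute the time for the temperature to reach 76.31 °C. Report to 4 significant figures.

197.1 s

Heat balance on the well-mixed liquid: M c_p dT/dt = −UA(T − T_amb) + Q̇.
τ = M c_p/UA = 111.204 s; T_ss = T_amb + Q̇/UA = 13.73 + 1184/19.74 = 73.7097 °C.
T(t) = T_ss + (T₀ − T_ss)e^(−t/τ); set T = 76.31:
t = −τ ln[(T − T_ss)/(T₀ − T_ss)] = −111.204 · ln(0.169949) = 197.082 s.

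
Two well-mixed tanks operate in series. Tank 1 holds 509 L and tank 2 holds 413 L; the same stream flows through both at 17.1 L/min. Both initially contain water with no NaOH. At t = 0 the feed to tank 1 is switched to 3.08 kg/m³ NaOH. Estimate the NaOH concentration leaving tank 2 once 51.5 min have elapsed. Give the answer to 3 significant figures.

1.76 kg/m³

Time constants: τᵢ = Vᵢ/Q for each well-mixed tank.
τ₁ = 509/17.1 = 29.766 min; τ₂ = 413/17.1 = 24.152 min.
Solving the cascade with C₁(0)=C₂(0)=0 gives C₂(t) = C_in[1 − (τ₁ e^(−t/τ₁) − τ₂ e^(−t/τ₂))/(τ₁ − τ₂)].
At t = 51.5: e^(−t/τ₁) = 0.17726, e^(−t/τ₂) = 0.11856.
C₂ = 3.08·[1 − (29.766·0.17726 − 24.152·0.11856)/(5.6140)] = 3.08·0.57023 = 1.7563 kg/m³.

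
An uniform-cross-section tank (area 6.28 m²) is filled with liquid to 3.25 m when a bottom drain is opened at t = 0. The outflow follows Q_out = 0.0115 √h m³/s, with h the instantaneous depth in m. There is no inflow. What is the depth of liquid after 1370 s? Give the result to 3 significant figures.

With no inflow, A dh/dt = −0.0115 √h.
Separate and integrate: 2(√h − √h₀) = −(0.0115/A) t.
√h = √3.25 − 0.0115·1370/(2·6.28) = 1.8028 − 1.2544 = 0.54840.
h = 0.54840² = 0.30074 m.

0.301 m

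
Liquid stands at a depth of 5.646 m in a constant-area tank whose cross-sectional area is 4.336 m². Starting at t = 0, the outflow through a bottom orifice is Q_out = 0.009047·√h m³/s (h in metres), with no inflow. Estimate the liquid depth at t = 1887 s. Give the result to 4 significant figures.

With no inflow, A dh/dt = −0.009047 √h.
∫ h^(−1/2) dh = −(0.009047/A) ∫ dt, giving 2√h = 2√h₀ − (0.009047/A) t.
√h = √5.646 − 0.009047·1887/(2·4.336) = 2.37613 − 1.96860 = 0.407532.
h = 0.407532² = 0.166083 m.

0.1661 m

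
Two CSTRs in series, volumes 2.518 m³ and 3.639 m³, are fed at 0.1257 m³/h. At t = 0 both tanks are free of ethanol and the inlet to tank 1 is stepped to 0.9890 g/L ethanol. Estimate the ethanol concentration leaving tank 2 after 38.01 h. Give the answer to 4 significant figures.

0.4584 g/L

Species balance on tank i: dCᵢ/dt = (Cᵢ₋₁ − Cᵢ)/τᵢ with τᵢ = Vᵢ/Q.
τ₁ = 2.518/0.1257 = 20.0318 h; τ₂ = 3.639/0.1257 = 28.9499 h.
Tank 1: C₁ = C_in(1 − e^(−t/τ₁)). Tank 2 (τ₁ ≠ τ₂): C₂ = C_in[1 − (τ₁ e^(−t/τ₁) − τ₂ e^(−t/τ₂))/(τ₁ − τ₂)].
At t = 38.01: e^(−t/τ₁) = 0.149946, e^(−t/τ₂) = 0.269023.
C₂ = 0.9890·[1 − (20.0318·0.149946 − 28.9499·0.269023)/(-8.91806)] = 0.9890·0.463505 = 0.458407 g/L.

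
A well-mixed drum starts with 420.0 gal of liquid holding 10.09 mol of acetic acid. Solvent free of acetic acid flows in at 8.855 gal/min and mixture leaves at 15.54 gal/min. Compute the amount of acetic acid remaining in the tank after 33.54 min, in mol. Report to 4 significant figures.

Let m(t) be the amount of acetic acid. Volume: V(t) = V₀ + (Q_in − Q_out) t = 420.0 − 6.68500 t; V(33.54) = 195.785 gal.
Solute balance: dm/dt = 0 − Q_out C = −Q_out m/V(t).
Separate: dm/m = −Q_out dt/V(t) ⇒ ln(m/m₀) = −(Q_out/(Q_in−Q_out)) ln(V/V₀).
m = m₀ (V₀/V)^(Q_out/(Q_in−Q_out)) = 10.09 × (420.0/195.785)^(-2.32461) = 1.71141 mol.

1.711 mol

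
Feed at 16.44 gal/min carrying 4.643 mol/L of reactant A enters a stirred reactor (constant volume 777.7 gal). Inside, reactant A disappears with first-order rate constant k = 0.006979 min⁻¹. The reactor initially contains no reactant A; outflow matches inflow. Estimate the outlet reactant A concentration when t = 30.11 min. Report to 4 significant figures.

1.994 mol/L

Accumulation = in − out − consumed: V dC/dt = Q C_in − Q C − k V C.
dC/dt = (Q/V) C_in − (Q/V + k) C; effective rate a = Q/V + k = 0.0211393 + 0.006979 = 0.0281183 min⁻¹.
C_ss = Q C_in/(Q + kV) = 3.49060 mol/L; C(t) = C_ss + (C₀ − C_ss) e^(−a t).
C(30.11) = 3.49060 + (-3.49060)·e^(−0.0281183·30.11) = 3.49060 + (-3.49060)·0.428853 = 1.99364 mol/L.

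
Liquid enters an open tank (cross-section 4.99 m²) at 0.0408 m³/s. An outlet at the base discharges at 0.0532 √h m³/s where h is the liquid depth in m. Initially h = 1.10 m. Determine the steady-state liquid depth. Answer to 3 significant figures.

Level balance: A dh/dt = 0.0408 − 0.0532 √h. Setting dh/dt = 0:
Q_in = 0.0532 √h_ss ⇒ √h_ss = 0.0408/0.0532 = 0.76692.
h_ss = 0.76692² = 0.58816 m. (Since h₀ = 1.10 m > h_ss, the level will fall toward this value.)

0.588 m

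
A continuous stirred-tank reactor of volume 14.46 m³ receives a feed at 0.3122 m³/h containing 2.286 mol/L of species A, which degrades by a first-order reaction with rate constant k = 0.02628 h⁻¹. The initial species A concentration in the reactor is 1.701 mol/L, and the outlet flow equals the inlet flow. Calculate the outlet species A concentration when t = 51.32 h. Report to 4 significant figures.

V dC/dt = Q(C_in − C) − k V C.
dC/dt = (Q/V) C_in − (Q/V + k) C; effective rate a = Q/V + k = 0.0215906 + 0.02628 = 0.0478706 h⁻¹.
C_ss = Q C_in/(Q + kV) = 1.03103 mol/L; C(t) = C_ss + (C₀ − C_ss) e^(−a t).
C(51.32) = 1.03103 + (0.669968)·e^(−0.0478706·51.32) = 1.03103 + (0.669968)·0.0857157 = 1.08846 mol/L.

1.088 mol/L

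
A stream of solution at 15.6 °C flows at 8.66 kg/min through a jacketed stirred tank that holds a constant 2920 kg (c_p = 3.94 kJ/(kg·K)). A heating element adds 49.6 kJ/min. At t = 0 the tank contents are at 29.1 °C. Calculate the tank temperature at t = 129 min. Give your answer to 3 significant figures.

25.3 °C

M c_p dT/dt = ṁ c_p (T_in − T) + Q̇.
Rearrange: dT/dt = (T_ss − T)/τ with τ = M/ṁ = 337.18 min and T_ss = T_in + Q̇/(ṁ c_p) = 17.054 °C.
Solution: T(t) = T_ss + (T₀ − T_ss) e^(−t/τ).
T(129) = 17.054 + (12.046)·e^(−129/337.18) = 17.054 + (12.046)·0.68210 = 25.270 °C.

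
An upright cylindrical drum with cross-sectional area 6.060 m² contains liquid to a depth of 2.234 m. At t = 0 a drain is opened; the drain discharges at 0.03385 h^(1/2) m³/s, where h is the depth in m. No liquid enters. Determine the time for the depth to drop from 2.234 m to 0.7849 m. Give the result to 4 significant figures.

A dh/dt = −Q_out = −0.03385 √h.
Separate and integrate: 2(√h − √h₀) = −(0.03385/A) t.
t = 2A(√h₀ − √h)/0.03385 = 2·6.060·(√2.234 − √0.7849)/0.03385
  = 12.1200 × (1.49466 − 0.885946) / 0.03385 = 217.949 s.

217.9 s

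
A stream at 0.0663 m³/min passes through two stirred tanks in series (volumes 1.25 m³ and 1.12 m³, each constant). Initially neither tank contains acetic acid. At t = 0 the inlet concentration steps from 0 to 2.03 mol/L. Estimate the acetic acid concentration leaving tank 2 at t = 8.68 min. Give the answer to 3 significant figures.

Species balance on tank i: dCᵢ/dt = (Cᵢ₋₁ − Cᵢ)/τᵢ with τᵢ = Vᵢ/Q.
τ₁ = 1.25/0.0663 = 18.854 min; τ₂ = 1.12/0.0663 = 16.893 min.
Tank 1: C₁ = C_in(1 − e^(−t/τ₁)). Tank 2 (τ₁ ≠ τ₂): C₂ = C_in[1 − (τ₁ e^(−t/τ₁) − τ₂ e^(−t/τ₂))/(τ₁ − τ₂)].
At t = 8.68: e^(−t/τ₁) = 0.63104, e^(−t/τ₂) = 0.59820.
C₂ = 2.03·[1 − (18.854·0.63104 − 16.893·0.59820)/(1.9608)] = 2.03·0.086064 = 0.17471 mol/L.

0.175 mol/L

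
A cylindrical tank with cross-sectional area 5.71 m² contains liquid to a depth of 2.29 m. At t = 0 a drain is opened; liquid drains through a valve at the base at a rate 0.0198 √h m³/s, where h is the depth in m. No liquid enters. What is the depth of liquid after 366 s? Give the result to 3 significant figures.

Volume balance on the tank: A dh/dt = −0.0198 √h.
Separate and integrate: 2(√h − √h₀) = −(0.0198/A) t.
√h = √2.29 − 0.0198·366/(2·5.71) = 1.5133 − 0.63457 = 0.87870.
h = 0.87870² = 0.77212 m.

0.772 m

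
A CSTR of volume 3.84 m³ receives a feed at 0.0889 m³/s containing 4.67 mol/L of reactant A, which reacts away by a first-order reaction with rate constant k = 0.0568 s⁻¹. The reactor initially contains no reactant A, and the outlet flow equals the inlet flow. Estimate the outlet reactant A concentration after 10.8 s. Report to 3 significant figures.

0.782 mol/L

Species balance: V dC/dt = Q C_in − Q C − k V C.
This is linear with rate a = Q/V + k = 0.079951 s⁻¹.
C_ss = Q C_in/(Q + kV) = 1.3523 mol/L; C(t) = C_ss + (C₀ − C_ss) e^(−a t).
C(10.8) = 1.3523 + (-1.3523)·e^(−0.079951·10.8) = 1.3523 + (-1.3523)·0.42170 = 0.78202 mol/L.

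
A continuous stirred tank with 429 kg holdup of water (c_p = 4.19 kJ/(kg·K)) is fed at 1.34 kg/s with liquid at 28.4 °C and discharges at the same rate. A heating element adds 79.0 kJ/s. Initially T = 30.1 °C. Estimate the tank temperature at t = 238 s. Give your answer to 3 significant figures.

M c_p dT/dt = ṁ c_p (T_in − T) + Q̇.
τ = M/ṁ = 320.15 s; T_ss = T_in + Q̇/(ṁ c_p) = 28.4 + 79.0/(1.34·4.19) = 42.470 °C.
Solution: T(t) = T_ss + (T₀ − T_ss) e^(−t/τ).
T(238) = 42.470 + (-12.370)·e^(−238/320.15) = 42.470 + (-12.370)·0.47549 = 36.588 °C.

36.6 °C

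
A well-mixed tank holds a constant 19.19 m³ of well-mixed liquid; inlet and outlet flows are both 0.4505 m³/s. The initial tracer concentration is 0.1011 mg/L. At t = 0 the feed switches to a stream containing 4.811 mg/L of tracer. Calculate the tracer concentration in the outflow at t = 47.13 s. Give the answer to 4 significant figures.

Accumulation = in − out for the solute gives V dC/dt = Q(C_in − C).
Rewrite as dC/dt + C/τ = C_in/τ, τ = V/Q = 42.5971 s.
Integrating: C(t) = C_in + (C₀ − C_in) e^(−t/τ).
C(47.13) = 4.811 + (0.1011 − 4.811)·e^(−47.13/42.5971) = 4.811 + (-4.70990)·0.330743 = 3.25323 mg/L.

3.253 mg/L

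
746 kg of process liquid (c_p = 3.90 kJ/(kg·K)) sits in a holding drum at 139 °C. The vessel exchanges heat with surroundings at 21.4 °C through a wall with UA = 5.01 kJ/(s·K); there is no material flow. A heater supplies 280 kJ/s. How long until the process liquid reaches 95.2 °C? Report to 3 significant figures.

718 s

Unsteady energy balance on the tank contents: M c_p dT/dt = −UA(T − T_amb) + Q̇.
τ = M c_p/UA = 580.72 s; T_ss = T_amb + Q̇/UA = 21.4 + 280/5.01 = 77.288 °C.
T(t) = T_ss + (T₀ − T_ss)e^(−t/τ); set T = 95.2:
t = −τ ln[(T − T_ss)/(T₀ − T_ss)] = −580.72 · ln(0.29025) = 718.36 s.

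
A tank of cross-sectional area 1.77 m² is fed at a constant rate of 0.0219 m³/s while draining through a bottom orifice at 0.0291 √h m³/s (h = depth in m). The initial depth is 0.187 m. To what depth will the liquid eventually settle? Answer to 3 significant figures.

0.566 m

Mass balance (ρ constant): A dh/dt = Q_in − 0.0291 √h. At steady state dh/dt = 0:
Q_in = 0.0291 √h_ss ⇒ √h_ss = 0.0219/0.0291 = 0.75258.
h_ss = 0.75258² = 0.56637 m. (Since h₀ = 0.187 m < h_ss, the level will rise toward this value.)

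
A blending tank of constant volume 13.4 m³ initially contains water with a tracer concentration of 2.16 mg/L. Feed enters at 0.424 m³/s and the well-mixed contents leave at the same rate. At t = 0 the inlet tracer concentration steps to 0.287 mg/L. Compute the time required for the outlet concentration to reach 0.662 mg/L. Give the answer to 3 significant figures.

50.8 s

Species balance: V dC/dt = Q(C_in − C) ⇒ τ = V/Q = 31.604 s.
C(t) = C_in + (C₀ − C_in) e^(−t/τ). Set C = 0.662 and solve for t:
e^(−t/τ) = (C − C_in)/(C₀ − C_in) = (0.662 − 0.287)/(2.16 − 0.287) = 0.20021
t = −τ ln(…) = 31.604 × 1.6084 = 50.831 s.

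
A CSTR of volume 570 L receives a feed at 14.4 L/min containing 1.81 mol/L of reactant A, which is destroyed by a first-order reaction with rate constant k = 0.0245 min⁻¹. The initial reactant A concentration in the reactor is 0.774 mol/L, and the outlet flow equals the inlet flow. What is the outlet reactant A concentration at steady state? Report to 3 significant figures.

0.919 mol/L

V dC/dt = Q(C_in − C) − k V C.
At steady state: 0 = Q C_in − (Q + kV) C_ss, so C_ss = Q C_in/(Q + kV).
C_ss = 14.4·1.81/(14.4 + 0.0245·570) = 26.064/28.365 = 0.91888 mol/L.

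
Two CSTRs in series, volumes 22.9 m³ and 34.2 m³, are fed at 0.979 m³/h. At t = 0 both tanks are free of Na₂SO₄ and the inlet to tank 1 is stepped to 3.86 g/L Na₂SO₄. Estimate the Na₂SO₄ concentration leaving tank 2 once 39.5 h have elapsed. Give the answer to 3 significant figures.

Each tank obeys Vᵢ dCᵢ/dt = Q(Cᵢ₋₁ − Cᵢ), so τᵢ = Vᵢ/Q.
τ₁ = 22.9/0.979 = 23.391 h; τ₂ = 34.2/0.979 = 34.934 h.
Solving the cascade with C₁(0)=C₂(0)=0 gives C₂(t) = C_in[1 − (τ₁ e^(−t/τ₁) − τ₂ e^(−t/τ₂))/(τ₁ − τ₂)].
At t = 39.5: e^(−t/τ₁) = 0.18477, e^(−t/τ₂) = 0.32280.
C₂ = 3.86·[1 − (23.391·0.18477 − 34.934·0.32280)/(-11.542)] = 3.86·0.39746 = 1.5342 g/L.

1.53 g/L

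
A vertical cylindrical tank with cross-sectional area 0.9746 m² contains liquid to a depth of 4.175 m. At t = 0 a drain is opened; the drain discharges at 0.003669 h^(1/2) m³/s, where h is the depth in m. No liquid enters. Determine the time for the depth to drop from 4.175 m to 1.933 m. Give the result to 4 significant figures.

Unsteady balance on liquid volume: A dh/dt = −0.003669 √h.
This is separable: 2 d(√h)/dt = −0.003669/A, so √h = √h₀ − (0.003669/(2A)) t.
t = 2A(√h₀ − √h)/0.003669 = 2·0.9746·(√4.175 − √1.933)/0.003669
  = 1.94920 × (2.04328 − 1.39032) / 0.003669 = 346.892 s.

346.9 s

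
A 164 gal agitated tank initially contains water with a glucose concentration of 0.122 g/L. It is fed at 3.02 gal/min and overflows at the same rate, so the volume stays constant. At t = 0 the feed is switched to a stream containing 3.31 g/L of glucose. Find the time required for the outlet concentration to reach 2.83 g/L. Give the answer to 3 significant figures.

Unsteady species balance (constant V, well mixed): V dC/dt = Q(C_in − C), so τ = V/Q = 54.305 min.
C(t) = C_in + (C₀ − C_in) e^(−t/τ). Set C = 2.83 and solve for t:
e^(−t/τ) = (C − C_in)/(C₀ − C_in) = (2.83 − 3.31)/(0.122 − 3.31) = 0.15056
t = −τ ln(…) = 54.305 × 1.8934 = 102.82 min.

103 min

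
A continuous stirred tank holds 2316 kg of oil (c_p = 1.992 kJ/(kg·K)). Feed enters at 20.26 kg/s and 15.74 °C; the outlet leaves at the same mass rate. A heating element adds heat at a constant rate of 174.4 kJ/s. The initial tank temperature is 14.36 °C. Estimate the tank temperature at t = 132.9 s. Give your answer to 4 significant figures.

18.28 °C

Energy balance: M c_p dT/dt = ṁ c_p (T_in − T) + 174.4.
Rearrange: dT/dt = (T_ss − T)/τ with τ = M/ṁ = 114.314 s and T_ss = T_in + Q̇/(ṁ c_p) = 20.0613 °C.
Integrating: T(t) = T_ss + (T₀ − T_ss) e^(−t/τ).
T(132.9) = 20.0613 + (-5.70133)·e^(−132.9/114.314) = 20.0613 + (-5.70133)·0.312676 = 18.2787 °C.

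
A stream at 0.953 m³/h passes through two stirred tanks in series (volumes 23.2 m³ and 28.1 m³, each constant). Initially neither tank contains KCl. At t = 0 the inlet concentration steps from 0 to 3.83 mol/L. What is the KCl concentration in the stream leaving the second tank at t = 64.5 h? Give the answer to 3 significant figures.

Species balance on tank i: dCᵢ/dt = (Cᵢ₋₁ − Cᵢ)/τᵢ with τᵢ = Vᵢ/Q.
τ₁ = 23.2/0.953 = 24.344 h; τ₂ = 28.1/0.953 = 29.486 h.
Tank 1: C₁ = C_in(1 − e^(−t/τ₁)). Tank 2 (τ₁ ≠ τ₂): C₂ = C_in[1 − (τ₁ e^(−t/τ₁) − τ₂ e^(−t/τ₂))/(τ₁ − τ₂)].
At t = 64.5: e^(−t/τ₁) = 0.070686, e^(−t/τ₂) = 0.11220.
C₂ = 3.83·[1 − (24.344·0.070686 − 29.486·0.11220)/(-5.1417)] = 3.83·0.69126 = 2.6475 mol/L.

2.65 mol/L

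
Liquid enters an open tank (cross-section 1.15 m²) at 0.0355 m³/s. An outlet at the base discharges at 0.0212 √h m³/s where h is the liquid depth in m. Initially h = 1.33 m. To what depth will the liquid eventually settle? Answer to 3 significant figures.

Level balance: A dh/dt = 0.0355 − 0.0212 √h. Setting dh/dt = 0:
Q_in = 0.0212 √h_ss ⇒ √h_ss = 0.0355/0.0212 = 1.6745.
h_ss = 1.6745² = 2.8040 m. (Since h₀ = 1.33 m < h_ss, the level will rise toward this value.)

2.80 m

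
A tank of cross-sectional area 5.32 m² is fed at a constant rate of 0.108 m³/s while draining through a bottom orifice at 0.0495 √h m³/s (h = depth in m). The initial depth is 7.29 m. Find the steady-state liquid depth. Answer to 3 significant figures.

4.76 m

Accumulation of liquid (constant cross-section A): A dh/dt = Q_in − 0.0495 √h. At steady state dh/dt = 0:
Q_in = 0.0495 √h_ss ⇒ √h_ss = 0.108/0.0495 = 2.1818.
h_ss = 2.1818² = 4.7603 m. (Since h₀ = 7.29 m > h_ss, the level will fall toward this value.)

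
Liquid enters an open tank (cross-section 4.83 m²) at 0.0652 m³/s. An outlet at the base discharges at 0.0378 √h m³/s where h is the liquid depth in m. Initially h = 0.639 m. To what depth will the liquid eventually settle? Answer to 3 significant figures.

A dh/dt = Q_in − 0.0378 √h. Steady state requires inflow = outflow:
Q_in = 0.0378 √h_ss ⇒ √h_ss = 0.0652/0.0378 = 1.7249.
h_ss = 1.7249² = 2.9752 m. (Since h₀ = 0.639 m < h_ss, the level will rise toward this value.)

2.98 m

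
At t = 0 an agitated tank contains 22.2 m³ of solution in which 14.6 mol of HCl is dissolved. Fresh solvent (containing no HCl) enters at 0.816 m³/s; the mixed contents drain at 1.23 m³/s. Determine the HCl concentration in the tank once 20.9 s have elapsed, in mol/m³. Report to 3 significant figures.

0.248 mol/m³

Total volume: dV/dt = Q_in − Q_out = -0.41400 m³/s, so V(t) = 22.2 − 0.41400 t and V(20.9) = 13.547 m³.
Solute balance: dm/dt = 0 − Q_out C = −Q_out m/V(t).
dm/m = −Q_out dt/(V₀ − 0.41400 t); integrating gives ln(m/m₀) = −(Q_out/(Q_in−Q_out)) ln(V/V₀).
m = m₀ (V₀/V)^(Q_out/(Q_in−Q_out)) = 14.6 × (22.2/13.547)^(-2.9710) = 3.3657 mol.
C = m/V = 3.3657/13.547 = 0.24844 mol/m³.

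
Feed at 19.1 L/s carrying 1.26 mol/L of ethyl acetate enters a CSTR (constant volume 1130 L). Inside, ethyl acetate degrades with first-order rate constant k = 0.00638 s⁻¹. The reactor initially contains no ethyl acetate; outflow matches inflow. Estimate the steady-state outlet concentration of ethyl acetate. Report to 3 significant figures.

0.915 mol/L

Species balance: V dC/dt = Q C_in − Q C − k V C.
At steady state: 0 = Q C_in − (Q + kV) C_ss, so C_ss = Q C_in/(Q + kV).
C_ss = 19.1·1.26/(19.1 + 0.00638·1130) = 24.066/26.309 = 0.91473 mol/L.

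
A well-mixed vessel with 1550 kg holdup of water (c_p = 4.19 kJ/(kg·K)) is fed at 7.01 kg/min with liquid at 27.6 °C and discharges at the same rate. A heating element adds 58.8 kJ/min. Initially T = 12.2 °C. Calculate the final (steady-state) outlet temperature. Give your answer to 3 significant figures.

M c_p dT/dt = ṁ c_p (T_in − T) + Q̇.
At steady state dT/dt = 0 ⇒ T_ss = T_in + Q̇/(ṁ c_p) = 27.6 + 58.8/(7.01·4.19) = 29.602 °C.

29.6 °C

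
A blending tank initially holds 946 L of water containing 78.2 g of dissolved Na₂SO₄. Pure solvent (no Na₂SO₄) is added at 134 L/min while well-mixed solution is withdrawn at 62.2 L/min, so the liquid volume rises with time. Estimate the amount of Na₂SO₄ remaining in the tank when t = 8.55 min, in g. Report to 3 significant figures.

50.7 g

Total volume: dV/dt = Q_in − Q_out = 71.800 L/min, so V(t) = 946 + 71.800 t and V(8.55) = 1559.9 L.
Species balance (pure solvent in): dm/dt = −Q_out · m/V(t).
Separate: dm/m = −Q_out dt/V(t) ⇒ ln(m/m₀) = −(Q_out/(Q_in−Q_out)) ln(V/V₀).
m = m₀ (V₀/V)^(Q_out/(Q_in−Q_out)) = 78.2 × (946/1559.9)^(0.86630) = 50.704 g.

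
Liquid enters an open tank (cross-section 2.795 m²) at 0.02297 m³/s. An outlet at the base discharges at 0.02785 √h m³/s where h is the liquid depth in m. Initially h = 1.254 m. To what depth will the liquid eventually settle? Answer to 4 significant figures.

A dh/dt = Q_in − 0.02785 √h. Steady state requires inflow = outflow:
Q_in = 0.02785 √h_ss ⇒ √h_ss = 0.02297/0.02785 = 0.824776.
h_ss = 0.824776² = 0.680255 m. (Since h₀ = 1.254 m > h_ss, the level will fall toward this value.)

0.6803 m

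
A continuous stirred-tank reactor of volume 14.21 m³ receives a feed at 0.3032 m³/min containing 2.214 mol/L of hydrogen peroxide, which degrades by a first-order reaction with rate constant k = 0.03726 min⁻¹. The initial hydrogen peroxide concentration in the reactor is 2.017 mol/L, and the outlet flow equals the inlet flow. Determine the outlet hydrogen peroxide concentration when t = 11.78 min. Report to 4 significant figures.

V dC/dt = Q(C_in − C) − k V C.
This is linear with rate a = Q/V + k = 0.0585971 min⁻¹.
C_ss = Q C_in/(Q + kV) = 0.806189 mol/L; C(t) = C_ss + (C₀ − C_ss) e^(−a t).
C(11.78) = 0.806189 + (1.21081)·e^(−0.0585971·11.78) = 0.806189 + (1.21081)·0.501439 = 1.41334 mol/L.

1.413 mol/L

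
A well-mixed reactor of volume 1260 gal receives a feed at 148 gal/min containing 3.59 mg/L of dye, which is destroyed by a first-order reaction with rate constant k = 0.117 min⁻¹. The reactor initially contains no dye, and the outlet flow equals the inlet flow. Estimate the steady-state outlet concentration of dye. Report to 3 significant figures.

Species balance: V dC/dt = Q C_in − Q C − k V C.
At steady state: 0 = Q C_in − (Q + kV) C_ss, so C_ss = Q C_in/(Q + kV).
C_ss = 148·3.59/(148 + 0.117·1260) = 531.32/295.42 = 1.7985 mg/L.

1.80 mg/L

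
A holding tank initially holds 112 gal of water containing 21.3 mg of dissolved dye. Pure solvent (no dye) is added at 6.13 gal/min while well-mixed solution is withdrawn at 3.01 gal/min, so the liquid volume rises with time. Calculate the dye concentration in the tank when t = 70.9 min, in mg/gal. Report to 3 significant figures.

0.0223 mg/gal

Total volume: dV/dt = Q_in − Q_out = 3.1200 gal/min, so V(t) = 112 + 3.1200 t and V(70.9) = 333.21 gal.
Solute balance: dm/dt = 0 − Q_out C = −Q_out m/V(t).
dm/m = −Q_out dt/(V₀ + 3.1200 t); integrating gives ln(m/m₀) = −(Q_out/(Q_in−Q_out)) ln(V/V₀).
m = m₀ (V₀/V)^(Q_out/(Q_in−Q_out)) = 21.3 × (112/333.21)^(0.96474) = 7.4401 mg.
C = m/V = 7.4401/333.21 = 0.022329 mg/gal.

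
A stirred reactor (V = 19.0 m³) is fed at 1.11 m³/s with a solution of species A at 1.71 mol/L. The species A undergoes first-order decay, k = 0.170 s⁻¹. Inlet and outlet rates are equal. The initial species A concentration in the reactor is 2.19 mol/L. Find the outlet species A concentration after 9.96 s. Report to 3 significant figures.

V dC/dt = Q(C_in − C) − k V C.
dC/dt = (Q/V) C_in − (Q/V + k) C; effective rate a = Q/V + k = 0.058421 + 0.170 = 0.22842 s⁻¹.
C_ss = Q C_in/(Q + kV) = 0.43735 mol/L; C(t) = C_ss + (C₀ − C_ss) e^(−a t).
C(9.96) = 0.43735 + (1.7526)·e^(−0.22842·9.96) = 0.43735 + (1.7526)·0.10279 = 0.61750 mol/L.

0.618 mol/L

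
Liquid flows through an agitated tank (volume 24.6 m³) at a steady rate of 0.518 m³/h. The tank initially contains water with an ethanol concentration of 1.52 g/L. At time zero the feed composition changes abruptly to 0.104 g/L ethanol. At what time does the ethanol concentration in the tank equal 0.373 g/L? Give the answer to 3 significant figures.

Species balance: V dC/dt = Q(C_in − C) ⇒ τ = V/Q = 47.490 h.
C(t) = C_in + (C₀ − C_in) e^(−t/τ). Set C = 0.373 and solve for t:
e^(−t/τ) = (C − C_in)/(C₀ − C_in) = (0.373 − 0.104)/(1.52 − 0.104) = 0.18997
t = −τ ln(…) = 47.490 × 1.6609 = 78.876 h.

78.9 h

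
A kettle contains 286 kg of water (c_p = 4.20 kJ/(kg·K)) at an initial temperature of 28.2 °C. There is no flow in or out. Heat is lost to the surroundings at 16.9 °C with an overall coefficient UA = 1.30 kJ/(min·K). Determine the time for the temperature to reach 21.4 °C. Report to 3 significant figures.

851 min

Lumped-capacitance energy balance: M c_p dT/dt = UA(T_amb − T).
τ = M c_p/UA = 924.00 min; T_ss = T_amb = 16.900 °C.
T(t) = T_ss + (T₀ − T_ss)e^(−t/τ); set T = 21.4:
t = −τ ln[(T − T_ss)/(T₀ − T_ss)] = −924.00 · ln(0.39823) = 850.75 min.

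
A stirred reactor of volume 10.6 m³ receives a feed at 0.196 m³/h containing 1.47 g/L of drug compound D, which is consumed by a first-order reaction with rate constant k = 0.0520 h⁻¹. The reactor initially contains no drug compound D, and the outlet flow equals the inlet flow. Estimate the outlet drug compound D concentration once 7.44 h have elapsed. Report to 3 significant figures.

Species balance: V dC/dt = Q C_in − Q C − k V C.
dC/dt = (Q/V) C_in − (Q/V + k) C; effective rate a = Q/V + k = 0.018491 + 0.0520 = 0.070491 h⁻¹.
C_ss = Q C_in/(Q + kV) = 0.38560 g/L; C(t) = C_ss + (C₀ − C_ss) e^(−a t).
C(7.44) = 0.38560 + (-0.38560)·e^(−0.070491·7.44) = 0.38560 + (-0.38560)·0.59188 = 0.15737 g/L.

0.157 g/L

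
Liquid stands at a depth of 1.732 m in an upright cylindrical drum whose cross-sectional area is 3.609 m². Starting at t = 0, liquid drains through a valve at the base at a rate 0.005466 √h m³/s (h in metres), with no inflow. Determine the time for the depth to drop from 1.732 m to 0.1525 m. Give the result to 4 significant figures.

1222 s

With no inflow, A dh/dt = −0.005466 √h.
This is separable: 2 d(√h)/dt = −0.005466/A, so √h = √h₀ − (0.005466/(2A)) t.
t = 2A(√h₀ − √h)/0.005466 = 2·3.609·(√1.732 − √0.1525)/0.005466
  = 7.21800 × (1.31605 − 0.390512) / 0.005466 = 1222.20 s.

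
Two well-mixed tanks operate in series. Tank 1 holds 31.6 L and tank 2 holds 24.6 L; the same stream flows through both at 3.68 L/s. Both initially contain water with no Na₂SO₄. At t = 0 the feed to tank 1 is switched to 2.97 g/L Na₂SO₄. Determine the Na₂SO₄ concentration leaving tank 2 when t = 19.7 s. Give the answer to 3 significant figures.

2.17 g/L

Species balance on tank i: dCᵢ/dt = (Cᵢ₋₁ − Cᵢ)/τᵢ with τᵢ = Vᵢ/Q.
τ₁ = 31.6/3.68 = 8.5870 s; τ₂ = 24.6/3.68 = 6.6848 s.
Solving the cascade with C₁(0)=C₂(0)=0 gives C₂(t) = C_in[1 − (τ₁ e^(−t/τ₁) − τ₂ e^(−t/τ₂))/(τ₁ − τ₂)].
At t = 19.7: e^(−t/τ₁) = 0.10084, e^(−t/τ₂) = 0.052497.
C₂ = 2.97·[1 − (8.5870·0.10084 − 6.6848·0.052497)/(1.9022)] = 2.97·0.72925 = 2.1659 g/L.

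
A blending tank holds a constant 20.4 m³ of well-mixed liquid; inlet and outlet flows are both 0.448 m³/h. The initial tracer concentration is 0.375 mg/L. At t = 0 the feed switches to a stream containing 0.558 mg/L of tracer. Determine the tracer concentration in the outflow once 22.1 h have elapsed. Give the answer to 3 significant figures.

0.445 mg/L

Transient balance on the dissolved component: V dC/dt = Q(C_in − C).
Time constant τ = V/Q = 20.4/0.448 = 45.536 h.
C approaches C_in exponentially: C(t) = C_in + (C₀ − C_in) e^(−t/τ).
C(22.1) = 0.558 + (0.375 − 0.558)·e^(−22.1/45.536) = 0.558 + (-0.18300)·0.61549 = 0.44536 mg/L.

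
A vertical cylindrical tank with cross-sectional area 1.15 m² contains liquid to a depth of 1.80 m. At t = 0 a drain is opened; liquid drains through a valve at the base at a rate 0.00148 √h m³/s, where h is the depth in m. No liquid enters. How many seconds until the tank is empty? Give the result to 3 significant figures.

2080 s

A dh/dt = −Q_out = −0.00148 √h.
Separate and integrate: 2(√h − √h₀) = −(0.00148/A) t.
Tank is empty when √h = 0: t_empty = 2A√h₀/0.00148.
t_empty = 2·1.15·√1.80/0.00148 = 2.3000·1.3416/0.00148 = 2085.0 s.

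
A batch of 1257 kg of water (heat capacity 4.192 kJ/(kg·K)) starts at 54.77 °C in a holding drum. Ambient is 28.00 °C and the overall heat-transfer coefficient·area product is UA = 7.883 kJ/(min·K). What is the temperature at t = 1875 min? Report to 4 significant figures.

29.62 °C

Lumped-capacitance energy balance: M c_p dT/dt = UA(T_amb − T).
dT/dt = (T_ss − T)/τ with T_ss = T_amb = 28.0000 °C, τ = M c_p/UA = 1257·4.192/7.883 = 668.444 min.
Solution: T(t) = T_ss + (T₀ − T_ss) e^(−t/τ).
T(1875) = 28.0000 + (26.7700)·0.0605054 = 29.6197 °C.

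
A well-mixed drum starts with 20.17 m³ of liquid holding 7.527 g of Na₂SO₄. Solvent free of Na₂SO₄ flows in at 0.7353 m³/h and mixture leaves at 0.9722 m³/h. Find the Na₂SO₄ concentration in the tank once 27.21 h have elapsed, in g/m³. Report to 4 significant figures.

0.1129 g/m³

Let m(t) be the amount of Na₂SO₄. Volume: V(t) = V₀ + (Q_in − Q_out) t = 20.17 − 0.236900 t; V(27.21) = 13.7240 m³.
Species balance (pure solvent in): dm/dt = −Q_out · m/V(t).
Separate: dm/m = −Q_out dt/V(t) ⇒ ln(m/m₀) = −(Q_out/(Q_in−Q_out)) ln(V/V₀).
m = m₀ (V₀/V)^(Q_out/(Q_in−Q_out)) = 7.527 × (20.17/13.7240)^(-4.10384) = 1.55007 g.
C = m/V = 1.55007/13.7240 = 0.112946 g/m³.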